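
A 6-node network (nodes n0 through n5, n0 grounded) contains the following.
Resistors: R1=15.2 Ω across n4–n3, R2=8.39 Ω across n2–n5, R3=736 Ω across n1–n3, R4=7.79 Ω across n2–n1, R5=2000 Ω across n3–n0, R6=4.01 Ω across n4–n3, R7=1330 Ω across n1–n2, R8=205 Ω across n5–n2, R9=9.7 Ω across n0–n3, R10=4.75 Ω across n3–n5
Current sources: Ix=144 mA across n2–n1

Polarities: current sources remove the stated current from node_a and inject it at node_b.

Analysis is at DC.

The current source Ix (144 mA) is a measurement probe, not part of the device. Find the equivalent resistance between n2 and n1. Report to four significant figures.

Apply KCL at each of the 5 non-ground nodes and solve the resulting linear system.
Node n1: branches {R3, R4, R7, Ix} → V_1 = 1.085
Node n2: branches {R2, R4, R7, R8, Ix} → V_2 = -0.01888
Node n3: branches {R1, R3, R5, R6, R9, R10} → V_3 = 0.000
Node n4: branches {R1, R6} → V_4 = 0.000
Node n5: branches {R2, R8, R10} → V_5 = -0.007002

R_eq = 7.665 Ω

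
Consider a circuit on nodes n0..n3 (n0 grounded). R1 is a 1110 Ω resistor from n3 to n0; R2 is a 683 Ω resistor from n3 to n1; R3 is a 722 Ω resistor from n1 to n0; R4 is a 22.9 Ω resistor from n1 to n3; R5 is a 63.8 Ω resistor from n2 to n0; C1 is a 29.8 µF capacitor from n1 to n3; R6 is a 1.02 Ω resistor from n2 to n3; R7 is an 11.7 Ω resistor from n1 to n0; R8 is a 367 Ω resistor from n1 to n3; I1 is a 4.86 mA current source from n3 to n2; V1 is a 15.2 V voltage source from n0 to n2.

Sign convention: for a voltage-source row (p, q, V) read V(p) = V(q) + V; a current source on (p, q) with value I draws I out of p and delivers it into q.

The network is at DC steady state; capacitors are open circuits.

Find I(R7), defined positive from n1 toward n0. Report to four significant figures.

-0.4472 A

Apply KCL at each of the 3 non-ground nodes and solve the resulting linear system.
Node n1: branches {R2, R3, R4, C1, R7, R8} → V_1 = -5.232
Node n2: branches {R5, R6, I1, V1} → V_2 = -15.20
Node n3: branches {R1, R2, R4, C1, R6, R8, I1} → V_3 = -14.73
Source currents: i(V1)=-0.7060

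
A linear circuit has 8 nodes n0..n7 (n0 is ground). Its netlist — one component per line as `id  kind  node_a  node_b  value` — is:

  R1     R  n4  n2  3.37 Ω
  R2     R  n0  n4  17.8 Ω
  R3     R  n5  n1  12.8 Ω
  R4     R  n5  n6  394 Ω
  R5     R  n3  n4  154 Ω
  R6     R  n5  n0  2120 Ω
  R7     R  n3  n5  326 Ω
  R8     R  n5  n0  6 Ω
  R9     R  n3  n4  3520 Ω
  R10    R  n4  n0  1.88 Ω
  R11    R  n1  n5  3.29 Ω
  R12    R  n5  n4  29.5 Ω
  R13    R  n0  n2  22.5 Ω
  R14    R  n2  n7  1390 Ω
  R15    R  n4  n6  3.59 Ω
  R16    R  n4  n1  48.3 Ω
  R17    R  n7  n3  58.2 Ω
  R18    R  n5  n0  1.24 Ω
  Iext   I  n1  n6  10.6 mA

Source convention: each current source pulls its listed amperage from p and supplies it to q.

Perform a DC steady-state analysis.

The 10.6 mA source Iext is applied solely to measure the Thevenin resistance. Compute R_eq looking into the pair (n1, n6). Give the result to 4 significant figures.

Element admittances at DC:
  Y(R1) = 0.2967 S between n4,n2
  Y(R2) = 0.05618 S between n0,n4
  Y(R3) = 0.07812 S between n5,n1
  Y(R4) = 0.002538 S between n5,n6
  Y(R5) = 0.006494 S between n3,n4
  Y(R6) = 0.0004717 S between n5,n0
  Y(R7) = 0.003067 S between n3,n5
  Y(R8) = 0.1667 S between n5,n0
  Y(R9) = 0.0002841 S between n3,n4
  Y(R10) = 0.5319 S between n4,n0
  Y(R11) = 0.3040 S between n1,n5
  Y(R12) = 0.03390 S between n5,n4
  Y(R13) = 0.04444 S between n0,n2
  Y(R14) = 0.0007194 S between n2,n7
  Y(R15) = 0.2786 S between n4,n6
  Y(R16) = 0.02070 S between n4,n1
  Y(R17) = 0.01718 S between n7,n3
  Y(R18) = 0.8065 S between n5,n0
  Iext: injects 0.0106 A into n6 (from n1)
Assemble and solve the 7×7 MNA system:
  V(n1)=-0.03403  V(n2)=0.01198  V(n3)=0.007070  V(n4)=0.01379  V(n5)=-0.008875  V(n6)=0.05129  V(n7)=0.007268

R_eq = 8.049 Ω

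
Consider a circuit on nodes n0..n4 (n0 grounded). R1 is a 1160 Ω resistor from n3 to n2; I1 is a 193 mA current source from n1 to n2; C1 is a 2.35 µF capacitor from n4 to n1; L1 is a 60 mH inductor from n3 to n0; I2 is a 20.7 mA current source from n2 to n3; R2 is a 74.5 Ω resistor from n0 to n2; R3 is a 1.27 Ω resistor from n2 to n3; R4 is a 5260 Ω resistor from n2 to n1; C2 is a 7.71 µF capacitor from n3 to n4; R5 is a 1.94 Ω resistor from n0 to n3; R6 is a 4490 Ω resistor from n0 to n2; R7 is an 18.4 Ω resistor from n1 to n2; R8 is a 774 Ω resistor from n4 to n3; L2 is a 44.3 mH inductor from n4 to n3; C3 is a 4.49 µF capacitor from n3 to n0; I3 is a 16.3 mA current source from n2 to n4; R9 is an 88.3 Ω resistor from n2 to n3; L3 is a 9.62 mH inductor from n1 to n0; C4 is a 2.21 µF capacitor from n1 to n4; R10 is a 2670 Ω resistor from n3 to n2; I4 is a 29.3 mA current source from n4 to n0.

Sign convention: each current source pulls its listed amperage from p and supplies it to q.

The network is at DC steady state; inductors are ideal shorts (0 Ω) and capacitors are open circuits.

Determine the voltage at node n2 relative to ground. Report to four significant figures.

MNA unknowns: 4 node voltages V₁..V_4 plus 3 source currents (L1, L2, L3)
R1: Y=0.0008621 on G[3,2]
I1: z[1]−=0.193, z[2]+=0.193
C1: Y=0.000 on G[4,1]
L1: row V3−V0=0, i_L1 at 3,0
I2: z[2]−=0.0207, z[3]+=0.0207
R2: Y=0.01342 on G[0,2]
R3: Y=0.7874 on G[2,3]
R4: Y=0.0001901 on G[2,1]
C2: Y=0.000 on G[3,4]
R5: Y=0.5155 on G[0,3]
R6: Y=0.0002227 on G[0,2]
R7: Y=0.05435 on G[1,2]
R8: Y=0.001292 on G[4,3]
L2: row V4−V3=0, i_L2 at 4,3
C3: Y=0.000 on G[3,0]
I3: z[2]−=0.0163, z[4]+=0.0163
R9: Y=0.01133 on G[2,3]
L3: row V1−V0=0, i_L3 at 1,0
C4: Y=0.000 on G[1,4]
R10: Y=0.0003745 on G[3,2]
I4: z[4]−=0.0293, z[0]+=0.0293
solve → V1=0.000, V2=0.1797, V3=0.000, V4=0.000
aux → i_L1=0.1514, i_L2=-0.01300, i_L3=-0.1832

0.1797 V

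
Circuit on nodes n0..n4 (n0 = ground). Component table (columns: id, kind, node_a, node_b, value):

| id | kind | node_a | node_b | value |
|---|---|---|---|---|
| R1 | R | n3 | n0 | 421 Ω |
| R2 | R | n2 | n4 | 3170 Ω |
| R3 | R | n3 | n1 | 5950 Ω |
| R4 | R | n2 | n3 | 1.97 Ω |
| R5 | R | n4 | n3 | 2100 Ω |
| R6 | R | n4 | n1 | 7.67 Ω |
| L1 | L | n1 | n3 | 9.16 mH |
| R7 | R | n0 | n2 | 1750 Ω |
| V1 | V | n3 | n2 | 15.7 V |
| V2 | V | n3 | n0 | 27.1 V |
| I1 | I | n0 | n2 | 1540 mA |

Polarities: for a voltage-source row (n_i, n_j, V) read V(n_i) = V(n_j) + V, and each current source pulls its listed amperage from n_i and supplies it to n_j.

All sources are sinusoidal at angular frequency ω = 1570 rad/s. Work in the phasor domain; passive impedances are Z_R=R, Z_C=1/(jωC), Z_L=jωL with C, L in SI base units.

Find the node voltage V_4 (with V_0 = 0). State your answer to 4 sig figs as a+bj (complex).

MNA unknowns: 4 node voltages V₁..V_4 plus 2 source currents (V1, V2)
R1: Y=0.002375+0.000j on G[3,0]
R2: Y=0.0003155+0.000j on G[2,4]
R3: Y=0.0001681+0.000j on G[3,1]
R4: Y=0.5076+0.000j on G[2,3]
R5: Y=0.0004762+0.000j on G[4,3]
R6: Y=0.1304+0.000j on G[4,1]
L1: Y=0.000-0.06954j on G[1,3]
R7: Y=0.0005714+0.000j on G[0,2]
V1: row V3−V2=15.7, i_V1 at 3,2
V2: row V3−V0=27.1, i_V2 at 3,0
I1: z[0]−=1.54, z[2]+=1.54
solve → V1=27.10-0.07078j, V2=11.40+0.000j, V3=27.10+0.000j, V4=27.06-0.07036j
aux → i_V1=-9.508+2.219e-05j, i_V2=1.469+0.000j

27.06-0.07036j V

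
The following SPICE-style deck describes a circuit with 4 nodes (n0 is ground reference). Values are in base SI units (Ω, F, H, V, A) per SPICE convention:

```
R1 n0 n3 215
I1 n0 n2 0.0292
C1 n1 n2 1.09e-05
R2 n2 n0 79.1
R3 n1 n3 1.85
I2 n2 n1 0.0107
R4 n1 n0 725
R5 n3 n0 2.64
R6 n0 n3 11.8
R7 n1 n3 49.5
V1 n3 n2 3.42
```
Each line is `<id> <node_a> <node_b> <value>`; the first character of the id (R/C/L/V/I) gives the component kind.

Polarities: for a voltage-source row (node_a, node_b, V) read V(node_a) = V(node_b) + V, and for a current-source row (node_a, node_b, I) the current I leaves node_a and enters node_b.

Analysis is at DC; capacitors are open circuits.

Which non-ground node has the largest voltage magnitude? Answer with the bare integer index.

MNA unknowns: 3 node voltages V₁..V_3 plus 1 source current (V1)
R1: Y=0.004651 on G[0,3]
I1: z[0]−=0.0292, z[2]+=0.0292
C1: Y=0.000 on G[1,2]
R2: Y=0.01264 on G[2,0]
R3: Y=0.5405 on G[1,3]
I2: z[2]−=0.0107, z[1]+=0.0107
R4: Y=0.001379 on G[1,0]
R5: Y=0.3788 on G[3,0]
R6: Y=0.08475 on G[0,3]
R7: Y=0.02020 on G[1,3]
V1: row V3−V2=3.42, i_V1 at 3,2
solve → V1=0.1688, V2=-3.270, V3=0.1502
aux → i_V1=-0.05984

2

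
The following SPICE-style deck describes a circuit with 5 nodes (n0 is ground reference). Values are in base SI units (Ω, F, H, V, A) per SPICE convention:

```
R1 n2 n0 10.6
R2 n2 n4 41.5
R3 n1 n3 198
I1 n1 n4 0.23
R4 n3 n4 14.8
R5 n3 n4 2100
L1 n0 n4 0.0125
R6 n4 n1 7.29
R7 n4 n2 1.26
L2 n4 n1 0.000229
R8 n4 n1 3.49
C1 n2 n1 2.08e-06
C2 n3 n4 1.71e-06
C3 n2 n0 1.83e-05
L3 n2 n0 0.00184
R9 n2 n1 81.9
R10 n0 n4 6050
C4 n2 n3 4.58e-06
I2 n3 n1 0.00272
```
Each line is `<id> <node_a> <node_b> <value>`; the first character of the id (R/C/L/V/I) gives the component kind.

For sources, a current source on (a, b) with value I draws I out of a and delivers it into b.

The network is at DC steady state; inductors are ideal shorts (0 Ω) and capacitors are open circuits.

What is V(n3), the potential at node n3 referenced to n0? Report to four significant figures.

Element admittances at DC:
  Y(R1) = 0.09434 S between n2,n0
  Y(R2) = 0.02410 S between n2,n4
  Y(R3) = 0.005051 S between n1,n3
  I1: injects 0.23 A into n4 (from n1)
  Y(R4) = 0.06757 S between n3,n4
  Y(R5) = 0.0004762 S between n3,n4
  L1: short n0↔n4 (DC inductor)
  Y(R6) = 0.1372 S between n4,n1
  Y(R7) = 0.7937 S between n4,n2
  L2: short n4↔n1 (DC inductor)
  Y(R8) = 0.2865 S between n4,n1
  Y(C1) = 0.000 S between n2,n1
  Y(C2) = 0.000 S between n3,n4
  Y(C3) = 0.000 S between n2,n0
  L3: short n2↔n0 (DC inductor)
  Y(R9) = 0.01221 S between n2,n1
  Y(R10) = 0.0001653 S between n0,n4
  Y(C4) = 0.000 S between n2,n3
  I2: injects 0.00272 A into n1 (from n3)
Assemble and solve the 7×7 MNA system:
  V(n1)=0.000  V(n2)=0.000  V(n3)=-0.03721  V(n4)=0.000
  i(L1)=0.000  i(L2)=0.2275  i(L3)=0.000

-0.03721 V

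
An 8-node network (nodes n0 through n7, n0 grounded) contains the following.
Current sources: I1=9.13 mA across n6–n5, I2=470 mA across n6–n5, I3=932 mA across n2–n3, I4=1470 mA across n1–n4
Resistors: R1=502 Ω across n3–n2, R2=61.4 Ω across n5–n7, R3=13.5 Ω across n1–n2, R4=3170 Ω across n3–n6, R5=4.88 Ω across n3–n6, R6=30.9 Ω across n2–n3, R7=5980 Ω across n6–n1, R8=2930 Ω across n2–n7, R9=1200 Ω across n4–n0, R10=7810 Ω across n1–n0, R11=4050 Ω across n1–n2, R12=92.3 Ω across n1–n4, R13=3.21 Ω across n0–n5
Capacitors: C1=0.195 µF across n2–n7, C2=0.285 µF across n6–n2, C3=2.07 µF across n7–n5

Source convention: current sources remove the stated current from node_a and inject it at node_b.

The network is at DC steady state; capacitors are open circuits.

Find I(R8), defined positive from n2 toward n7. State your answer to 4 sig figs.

Apply KCL at each of the 7 non-ground nodes and solve the resulting linear system.
Node n1: branches {R3, R7, R10, R11, R12, I4} → V_1 = -471.1
Node n2: branches {R1, R3, R6, C1, R8, C2, I3, R11} → V_2 = -475.4
Node n3: branches {R1, R4, R5, R6, I3} → V_3 = -462.3
Node n4: branches {R9, R12, I4} → V_4 = -311.5
Node n5: branches {I1, R2, I2, C3, R13} → V_5 = 1.027
Node n6: branches {I1, R4, R5, R7, I2, C2} → V_6 = -464.6
Node n7: branches {R2, C1, R8, C3} → V_7 = -8.752

-0.1593 A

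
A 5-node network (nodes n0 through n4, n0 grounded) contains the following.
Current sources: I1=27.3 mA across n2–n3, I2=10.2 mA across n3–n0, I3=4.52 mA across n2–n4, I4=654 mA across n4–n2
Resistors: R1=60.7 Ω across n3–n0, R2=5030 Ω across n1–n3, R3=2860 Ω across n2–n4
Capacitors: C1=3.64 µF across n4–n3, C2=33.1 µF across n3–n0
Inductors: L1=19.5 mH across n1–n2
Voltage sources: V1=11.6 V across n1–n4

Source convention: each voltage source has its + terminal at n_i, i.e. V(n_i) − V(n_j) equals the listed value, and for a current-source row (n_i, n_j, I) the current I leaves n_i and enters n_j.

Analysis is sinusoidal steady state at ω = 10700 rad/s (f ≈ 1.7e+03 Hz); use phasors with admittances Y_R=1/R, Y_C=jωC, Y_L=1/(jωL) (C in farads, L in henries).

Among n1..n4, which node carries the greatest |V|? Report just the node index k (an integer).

MNA unknowns: 4 node voltages V₁..V_4 plus 1 source current (V1)
I1: z[2]−=0.0273, z[3]+=0.0273
R1: Y=0.01647+0.000j on G[3,0]
I2: z[3]−=0.0102, z[0]+=0.0102
C1: Y=0.000+0.03895j on G[4,3]
R2: Y=0.0001988+0.000j on G[1,3]
L1: Y=0.000-0.004793j on G[1,2]
R3: Y=0.0003497+0.000j on G[2,4]
I3: z[2]−=0.00452, z[4]+=0.00452
I4: z[4]−=0.654, z[2]+=0.654
C2: Y=0.000+0.3542j on G[3,0]
V1: row V1−V4=11.6, i_V1 at 1,4
solve → V1=11.59+0.7889j, V2=20.95+129.1j, V3=-0.001337+0.02874j, V4=-0.005217+0.7889j
aux → i_V1=0.6125-0.04501j

2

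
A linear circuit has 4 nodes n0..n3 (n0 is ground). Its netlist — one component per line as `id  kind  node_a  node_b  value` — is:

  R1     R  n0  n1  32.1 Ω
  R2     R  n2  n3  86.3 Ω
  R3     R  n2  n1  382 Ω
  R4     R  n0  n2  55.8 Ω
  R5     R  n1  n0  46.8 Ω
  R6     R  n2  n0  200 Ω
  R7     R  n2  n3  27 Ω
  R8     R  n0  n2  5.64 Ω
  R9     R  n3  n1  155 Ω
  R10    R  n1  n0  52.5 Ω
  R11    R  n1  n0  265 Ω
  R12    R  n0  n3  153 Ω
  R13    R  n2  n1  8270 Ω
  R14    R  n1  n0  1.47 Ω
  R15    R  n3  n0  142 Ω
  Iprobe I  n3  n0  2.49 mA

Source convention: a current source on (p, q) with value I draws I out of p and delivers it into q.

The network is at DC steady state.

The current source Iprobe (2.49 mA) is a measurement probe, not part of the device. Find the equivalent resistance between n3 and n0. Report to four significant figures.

R_eq = 16.89 Ω

Element admittances at DC:
  Y(R1) = 0.03115 S between n0,n1
  Y(R2) = 0.01159 S between n2,n3
  Y(R3) = 0.002618 S between n2,n1
  Y(R4) = 0.01792 S between n0,n2
  Y(R5) = 0.02137 S between n1,n0
  Y(R6) = 0.005000 S between n2,n0
  Y(R7) = 0.03704 S between n2,n3
  Y(R8) = 0.1773 S between n0,n2
  Y(R9) = 0.006452 S between n3,n1
  Y(R10) = 0.01905 S between n1,n0
  Y(R11) = 0.003774 S between n1,n0
  Y(R12) = 0.006536 S between n0,n3
  Y(R13) = 0.0001209 S between n2,n1
  Y(R14) = 0.6803 S between n1,n0
  Y(R15) = 0.007042 S between n3,n0
  Iprobe: injects 0.00249 A into n0 (from n3)
Assemble and solve the 3×3 MNA system:
  V(n1)=-0.0003840  V(n2)=-0.008134  V(n3)=-0.04207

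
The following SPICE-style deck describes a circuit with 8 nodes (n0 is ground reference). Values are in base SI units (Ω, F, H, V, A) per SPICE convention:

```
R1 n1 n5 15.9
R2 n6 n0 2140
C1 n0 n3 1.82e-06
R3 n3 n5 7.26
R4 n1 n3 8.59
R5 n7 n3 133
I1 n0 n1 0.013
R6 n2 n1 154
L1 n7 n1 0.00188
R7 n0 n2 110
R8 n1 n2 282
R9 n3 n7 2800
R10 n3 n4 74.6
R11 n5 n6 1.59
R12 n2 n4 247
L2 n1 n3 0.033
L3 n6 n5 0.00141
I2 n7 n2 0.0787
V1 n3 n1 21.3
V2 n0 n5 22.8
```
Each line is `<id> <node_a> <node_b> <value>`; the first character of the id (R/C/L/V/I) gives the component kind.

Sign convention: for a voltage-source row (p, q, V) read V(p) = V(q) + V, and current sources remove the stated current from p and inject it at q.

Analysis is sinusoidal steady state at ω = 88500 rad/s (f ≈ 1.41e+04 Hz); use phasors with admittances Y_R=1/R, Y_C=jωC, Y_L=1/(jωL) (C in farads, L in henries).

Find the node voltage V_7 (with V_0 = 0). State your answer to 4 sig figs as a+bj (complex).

-23.69+12.91j V

Element admittances at ω=88500 rad/s:
  Y(R1) = 0.06289+0.000j S between n1,n5
  Y(R2) = 0.0004673+0.000j S between n6,n0
  Y(C1) = 0.000+0.1611j S between n0,n3
  Y(R3) = 0.1377+0.000j S between n3,n5
  Y(R4) = 0.1164+0.000j S between n1,n3
  Y(R5) = 0.007519+0.000j S between n7,n3
  I1: injects 0.013 A into n1 (from n0)
  Y(R6) = 0.006494+0.000j S between n2,n1
  Y(L1) = 0.000-0.006010j S between n7,n1
  Y(R7) = 0.009091+0.000j S between n0,n2
  Y(R8) = 0.003546+0.000j S between n1,n2
  Y(R9) = 0.0003571+0.000j S between n3,n7
  Y(R10) = 0.01340+0.000j S between n3,n4
  Y(R11) = 0.6289+0.000j S between n5,n6
  Y(R12) = 0.004049+0.000j S between n2,n4
  Y(L2) = 0.000-0.0003424j S between n1,n3
  Y(L3) = 0.000-0.008014j S between n6,n5
  I2: injects 0.0787 A into n2 (from n7)
  V1: constraint V(n3)−V(n1) = 21.3
  V2: constraint V(n0)−V(n5) = 22.8
Assemble and solve the 9×9 MNA system:
  V(n1)=-30.84+7.459j  V(n2)=-11.72+4.410j  V(n3)=-9.540+7.459j  V(n4)=-10.04+6.751j  V(n5)=-22.80+0.000j  V(n6)=-22.78+0.0002155j  V(n7)=-23.69+12.91j
  i(V1)=-3.223+0.5499j  i(V2)=-1.332-1.496j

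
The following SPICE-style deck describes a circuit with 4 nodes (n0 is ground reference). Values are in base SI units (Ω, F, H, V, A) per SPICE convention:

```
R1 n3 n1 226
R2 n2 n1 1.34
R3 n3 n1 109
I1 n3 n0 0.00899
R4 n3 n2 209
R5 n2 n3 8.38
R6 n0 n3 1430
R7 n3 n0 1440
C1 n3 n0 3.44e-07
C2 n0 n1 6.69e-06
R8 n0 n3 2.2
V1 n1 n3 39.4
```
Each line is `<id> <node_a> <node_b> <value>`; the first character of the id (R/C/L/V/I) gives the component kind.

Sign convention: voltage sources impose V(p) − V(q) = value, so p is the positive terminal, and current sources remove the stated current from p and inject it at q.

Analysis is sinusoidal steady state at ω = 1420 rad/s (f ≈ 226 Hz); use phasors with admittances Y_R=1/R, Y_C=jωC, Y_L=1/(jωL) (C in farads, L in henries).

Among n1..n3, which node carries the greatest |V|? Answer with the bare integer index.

1

Element admittances at ω=1420 rad/s:
  Y(R1) = 0.004425+0.000j S between n3,n1
  Y(R2) = 0.7463+0.000j S between n2,n1
  Y(R3) = 0.009174+0.000j S between n3,n1
  I1: injects 0.00899 A into n0 (from n3)
  Y(R4) = 0.004785+0.000j S between n3,n2
  Y(R5) = 0.1193+0.000j S between n2,n3
  Y(R6) = 0.0006993+0.000j S between n0,n3
  Y(R7) = 0.0006944+0.000j S between n3,n0
  Y(C1) = 0.000+0.0004885j S between n3,n0
  Y(C2) = 0.000+0.009500j S between n0,n1
  Y(R8) = 0.4545+0.000j S between n0,n3
  V1: constraint V(n1)−V(n3) = 39.4
Assemble and solve the 4×4 MNA system:
  V(n1)=39.36-0.8201j  V(n2)=33.74-0.8201j  V(n3)=-0.03768-0.8201j
  i(V1)=-4.736-0.3739j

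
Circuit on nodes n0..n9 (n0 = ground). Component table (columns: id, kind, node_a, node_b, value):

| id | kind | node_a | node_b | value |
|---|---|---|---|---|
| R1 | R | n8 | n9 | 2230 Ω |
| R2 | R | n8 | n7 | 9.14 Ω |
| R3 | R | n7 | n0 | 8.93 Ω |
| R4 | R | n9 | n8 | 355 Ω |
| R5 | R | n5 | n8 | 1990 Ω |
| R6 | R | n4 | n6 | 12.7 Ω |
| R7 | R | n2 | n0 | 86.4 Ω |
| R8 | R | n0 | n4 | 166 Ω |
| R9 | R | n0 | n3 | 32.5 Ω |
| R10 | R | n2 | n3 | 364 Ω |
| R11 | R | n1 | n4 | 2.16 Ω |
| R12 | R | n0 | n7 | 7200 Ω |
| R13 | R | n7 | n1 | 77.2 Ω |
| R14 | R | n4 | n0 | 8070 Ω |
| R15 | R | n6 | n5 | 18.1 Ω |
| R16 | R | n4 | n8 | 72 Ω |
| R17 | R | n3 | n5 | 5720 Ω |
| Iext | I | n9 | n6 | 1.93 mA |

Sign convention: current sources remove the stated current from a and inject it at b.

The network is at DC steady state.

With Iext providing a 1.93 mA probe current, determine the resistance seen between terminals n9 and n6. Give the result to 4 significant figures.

R_eq = 351.4 Ω

MNA unknowns: 9 node voltages V₁..V_9
R1: Y=0.0004484 on G[8,9]
R2: Y=0.1094 on G[8,7]
R3: Y=0.1120 on G[7,0]
R4: Y=0.002817 on G[9,8]
R5: Y=0.0005025 on G[5,8]
R6: Y=0.07874 on G[4,6]
R7: Y=0.01157 on G[2,0]
R8: Y=0.006024 on G[0,4]
R9: Y=0.03077 on G[0,3]
R10: Y=0.002747 on G[2,3]
R11: Y=0.4630 on G[1,4]
R12: Y=0.0001389 on G[0,7]
R13: Y=0.01295 on G[7,1]
R14: Y=0.0001239 on G[4,0]
R15: Y=0.05525 on G[6,5]
R16: Y=0.01389 on G[4,8]
R17: Y=0.0001748 on G[3,5]
Iext: z[9]−=0.00193, z[6]+=0.00193
solve → V1=0.04965, V2=7.474e-05, V3=0.0003896, V4=0.05113, V5=0.07391, V6=0.07492, V7=-0.002918, V8=-0.01213, V9=-0.6032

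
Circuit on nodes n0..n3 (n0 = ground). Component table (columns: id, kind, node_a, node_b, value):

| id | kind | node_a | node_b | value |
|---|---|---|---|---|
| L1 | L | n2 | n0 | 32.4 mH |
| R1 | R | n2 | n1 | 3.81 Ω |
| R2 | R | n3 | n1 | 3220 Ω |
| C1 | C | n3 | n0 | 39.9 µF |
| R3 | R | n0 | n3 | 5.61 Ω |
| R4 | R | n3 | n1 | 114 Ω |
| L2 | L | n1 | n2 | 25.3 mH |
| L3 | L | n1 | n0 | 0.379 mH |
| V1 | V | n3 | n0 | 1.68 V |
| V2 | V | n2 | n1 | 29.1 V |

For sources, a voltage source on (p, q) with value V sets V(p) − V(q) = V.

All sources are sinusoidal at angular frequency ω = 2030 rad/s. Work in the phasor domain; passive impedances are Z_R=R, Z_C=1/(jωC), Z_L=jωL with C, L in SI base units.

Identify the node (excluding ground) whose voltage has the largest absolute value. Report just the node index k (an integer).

Apply KCL at each of the 3 non-ground nodes and solve the resulting linear system.
Node n1: branches {R1, R2, R4, L2, L3, V2} → V_1 = -0.3364+0.01393j
Node n2: branches {L1, R1, L2, V2} → V_2 = 28.76+0.01393j
Node n3: branches {R2, C1, R3, R4, V1} → V_3 = 1.680+0.000j
Source currents: i(V1)=-0.3178-0.1359j, i(V2)=-7.638+1.004j

2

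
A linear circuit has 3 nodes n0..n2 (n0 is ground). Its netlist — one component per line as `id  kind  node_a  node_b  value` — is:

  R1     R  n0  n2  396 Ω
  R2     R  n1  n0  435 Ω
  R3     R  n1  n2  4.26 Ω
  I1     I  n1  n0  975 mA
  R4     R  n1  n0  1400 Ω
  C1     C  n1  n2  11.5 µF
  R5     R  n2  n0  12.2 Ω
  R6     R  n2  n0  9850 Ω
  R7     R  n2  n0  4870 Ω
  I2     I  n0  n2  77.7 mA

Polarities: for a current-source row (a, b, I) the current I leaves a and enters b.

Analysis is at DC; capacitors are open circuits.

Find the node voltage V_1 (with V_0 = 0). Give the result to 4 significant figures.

MNA unknowns: 2 node voltages V₁..V_2
R1: Y=0.002525 on G[0,2]
R2: Y=0.002299 on G[1,0]
R3: Y=0.2347 on G[1,2]
I1: z[1]−=0.975, z[0]+=0.975
R4: Y=0.0007143 on G[1,0]
C1: Y=0.000 on G[1,2]
R5: Y=0.08197 on G[2,0]
R6: Y=0.0001015 on G[2,0]
R7: Y=0.0002053 on G[2,0]
I2: z[0]−=0.0777, z[2]+=0.0777
solve → V1=-14.06, V2=-10.08

-14.06 V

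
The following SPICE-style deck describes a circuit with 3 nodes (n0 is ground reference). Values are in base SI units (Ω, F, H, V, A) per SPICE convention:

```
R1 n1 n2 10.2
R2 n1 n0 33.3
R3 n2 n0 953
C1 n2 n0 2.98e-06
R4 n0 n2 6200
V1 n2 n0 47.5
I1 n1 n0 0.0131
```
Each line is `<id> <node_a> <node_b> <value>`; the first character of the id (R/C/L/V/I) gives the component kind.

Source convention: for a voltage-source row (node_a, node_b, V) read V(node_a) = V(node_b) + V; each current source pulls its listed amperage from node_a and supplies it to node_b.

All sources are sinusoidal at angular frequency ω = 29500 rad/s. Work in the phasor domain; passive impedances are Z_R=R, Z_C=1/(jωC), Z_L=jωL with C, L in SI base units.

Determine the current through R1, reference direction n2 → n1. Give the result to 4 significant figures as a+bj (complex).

Apply KCL at each of the 2 non-ground nodes and solve the resulting linear system.
Node n1: branches {R1, R2, I1} → V_1 = 36.26+0.000j
Node n2: branches {R1, R3, C1, R4, V1} → V_2 = 47.50+0.000j
Source currents: i(V1)=-1.159-4.176j

1.102+0.000j A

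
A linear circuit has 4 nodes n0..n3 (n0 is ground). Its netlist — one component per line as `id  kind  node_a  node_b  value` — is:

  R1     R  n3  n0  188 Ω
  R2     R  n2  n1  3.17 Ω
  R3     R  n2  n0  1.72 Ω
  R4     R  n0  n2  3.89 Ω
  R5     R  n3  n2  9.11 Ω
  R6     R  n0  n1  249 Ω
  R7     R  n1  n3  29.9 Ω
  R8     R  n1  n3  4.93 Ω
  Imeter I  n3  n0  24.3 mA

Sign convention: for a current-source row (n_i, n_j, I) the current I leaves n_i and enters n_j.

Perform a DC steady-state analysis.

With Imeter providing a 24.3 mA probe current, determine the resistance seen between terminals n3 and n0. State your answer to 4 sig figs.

R_eq = 5.100 Ω

MNA unknowns: 3 node voltages V₁..V_3
R1: Y=0.005319 on G[3,0]
R2: Y=0.3155 on G[2,1]
R3: Y=0.5814 on G[2,0]
R4: Y=0.2571 on G[0,2]
R5: Y=0.1098 on G[3,2]
R6: Y=0.004016 on G[0,1]
R7: Y=0.03344 on G[1,3]
R8: Y=0.2028 on G[1,3]
Imeter: z[3]−=0.0243, z[0]+=0.0243
solve → V1=-0.06851, V2=-0.02787, V3=-0.1239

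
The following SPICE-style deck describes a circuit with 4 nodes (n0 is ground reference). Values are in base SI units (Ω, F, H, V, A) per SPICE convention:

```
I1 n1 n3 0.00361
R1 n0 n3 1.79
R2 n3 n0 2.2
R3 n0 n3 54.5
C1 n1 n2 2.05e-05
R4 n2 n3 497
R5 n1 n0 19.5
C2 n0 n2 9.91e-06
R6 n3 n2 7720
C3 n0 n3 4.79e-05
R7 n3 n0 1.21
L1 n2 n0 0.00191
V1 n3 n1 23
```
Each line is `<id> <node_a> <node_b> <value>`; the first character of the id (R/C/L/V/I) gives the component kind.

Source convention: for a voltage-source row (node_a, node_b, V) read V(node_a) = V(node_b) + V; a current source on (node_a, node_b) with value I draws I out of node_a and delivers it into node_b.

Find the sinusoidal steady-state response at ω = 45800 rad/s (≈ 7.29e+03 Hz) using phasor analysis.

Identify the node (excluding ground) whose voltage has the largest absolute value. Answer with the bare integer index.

1

MNA unknowns: 3 node voltages V₁..V_3 plus 1 source current (V1)
I1: z[1]−=0.00361, z[3]+=0.00361
R1: Y=0.5587+0.000j on G[0,3]
R2: Y=0.4545+0.000j on G[3,0]
R3: Y=0.01835+0.000j on G[0,3]
C1: Y=0.000+0.9389j on G[1,2]
R4: Y=0.002012+0.000j on G[2,3]
R5: Y=0.05128+0.000j on G[1,0]
C2: Y=0.000+0.4539j on G[0,2]
R6: Y=0.0001295+0.000j on G[3,2]
C3: Y=0.000+2.194j on G[0,3]
R7: Y=0.8264+0.000j on G[3,0]
L1: Y=0.000-0.01143j on G[2,0]
V1: row V3−V1=23, i_V1 at 3,1
solve → V1=-21.03+1.043j, V2=-14.29+0.6836j, V3=1.974+1.043j
aux → i_V1=-1.412-6.270j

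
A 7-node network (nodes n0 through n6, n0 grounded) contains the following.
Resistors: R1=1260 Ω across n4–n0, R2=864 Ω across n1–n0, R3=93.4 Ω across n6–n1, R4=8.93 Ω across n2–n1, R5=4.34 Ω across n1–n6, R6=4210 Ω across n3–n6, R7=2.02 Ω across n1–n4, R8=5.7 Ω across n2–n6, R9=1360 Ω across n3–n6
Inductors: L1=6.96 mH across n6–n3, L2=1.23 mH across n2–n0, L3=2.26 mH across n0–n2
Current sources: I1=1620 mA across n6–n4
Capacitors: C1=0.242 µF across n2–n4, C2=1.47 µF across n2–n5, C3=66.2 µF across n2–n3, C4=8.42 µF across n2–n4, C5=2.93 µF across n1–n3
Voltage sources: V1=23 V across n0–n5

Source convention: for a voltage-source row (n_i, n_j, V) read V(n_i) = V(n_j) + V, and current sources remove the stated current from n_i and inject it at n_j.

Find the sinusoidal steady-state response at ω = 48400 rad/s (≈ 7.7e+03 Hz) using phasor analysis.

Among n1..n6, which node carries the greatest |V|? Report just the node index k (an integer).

Element admittances at ω=48400 rad/s:
  Y(R1) = 0.0007937+0.000j S between n4,n0
  Y(L1) = 0.000-0.002969j S between n6,n3
  Y(R2) = 0.001157+0.000j S between n1,n0
  Y(R3) = 0.01071+0.000j S between n6,n1
  I1: injects 1.62 A into n4 (from n6)
  Y(R4) = 0.1120+0.000j S between n2,n1
  Y(R5) = 0.2304+0.000j S between n1,n6
  Y(C1) = 0.000+0.01171j S between n2,n4
  Y(C2) = 0.000+0.07115j S between n2,n5
  Y(R6) = 0.0002375+0.000j S between n3,n6
  Y(R7) = 0.4950+0.000j S between n1,n4
  Y(C3) = 0.000+3.204j S between n2,n3
  Y(L2) = 0.000-0.01680j S between n2,n0
  Y(R8) = 0.1754+0.000j S between n2,n6
  Y(L3) = 0.000-0.009142j S between n0,n2
  Y(C4) = 0.000+0.4075j S between n2,n4
  Y(C5) = 0.000+0.1418j S between n1,n3
  Y(R9) = 0.0007353+0.000j S between n3,n6
  V1: constraint V(n0)−V(n5) = 23
Assemble and solve the 7×7 MNA system:
  V(n1)=-36.94-2.712j  V(n2)=-36.07-1.564j  V(n3)=-36.10-1.611j  V(n4)=-35.20-3.440j  V(n5)=-23.00+0.000j  V(n6)=-40.45-2.258j
  i(V1)=-0.1113+0.9297j

6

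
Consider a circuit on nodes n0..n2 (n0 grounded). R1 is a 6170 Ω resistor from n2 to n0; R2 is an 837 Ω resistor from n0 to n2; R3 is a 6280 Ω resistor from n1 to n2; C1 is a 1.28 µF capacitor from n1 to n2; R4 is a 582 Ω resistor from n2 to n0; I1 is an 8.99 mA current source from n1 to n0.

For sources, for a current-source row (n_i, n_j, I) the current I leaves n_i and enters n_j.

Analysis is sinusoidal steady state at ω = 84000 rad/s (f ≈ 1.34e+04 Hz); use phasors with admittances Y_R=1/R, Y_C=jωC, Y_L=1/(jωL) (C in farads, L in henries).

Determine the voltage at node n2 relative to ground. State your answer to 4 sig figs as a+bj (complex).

Apply KCL at each of the 2 non-ground nodes and solve the resulting linear system.
Node n1: branches {R3, C1, I1} → V_1 = -2.924+0.08361j
Node n2: branches {R1, R2, R3, C1, R4} → V_2 = -2.924+0.000j

-2.924+0.000j V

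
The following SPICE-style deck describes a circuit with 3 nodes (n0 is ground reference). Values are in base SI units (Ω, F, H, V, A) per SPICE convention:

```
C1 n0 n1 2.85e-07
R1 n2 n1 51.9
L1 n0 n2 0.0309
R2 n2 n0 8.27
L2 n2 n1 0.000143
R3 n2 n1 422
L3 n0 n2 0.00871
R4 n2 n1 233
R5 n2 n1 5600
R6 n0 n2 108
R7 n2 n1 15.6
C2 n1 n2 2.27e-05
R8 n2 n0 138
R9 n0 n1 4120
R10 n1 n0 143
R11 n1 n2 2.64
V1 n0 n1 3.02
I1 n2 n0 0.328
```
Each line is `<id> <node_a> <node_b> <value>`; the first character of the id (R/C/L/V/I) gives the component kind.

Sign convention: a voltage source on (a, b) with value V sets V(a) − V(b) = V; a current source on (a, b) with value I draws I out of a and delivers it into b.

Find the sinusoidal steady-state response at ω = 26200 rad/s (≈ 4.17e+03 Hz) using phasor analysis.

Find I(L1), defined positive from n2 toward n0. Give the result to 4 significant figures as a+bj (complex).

-0.0001004+0.003606j A

Element admittances at ω=26200 rad/s:
  Y(C1) = 0.000+0.007467j S between n0,n1
  Y(R1) = 0.01927+0.000j S between n2,n1
  Y(L1) = 0.000-0.001235j S between n0,n2
  Y(R2) = 0.1209+0.000j S between n2,n0
  Y(L2) = 0.000-0.2669j S between n2,n1
  Y(R3) = 0.002370+0.000j S between n2,n1
  Y(L3) = 0.000-0.004382j S between n0,n2
  Y(R4) = 0.004292+0.000j S between n2,n1
  Y(R5) = 0.0001786+0.000j S between n2,n1
  Y(R6) = 0.009259+0.000j S between n0,n2
  Y(R7) = 0.06410+0.000j S between n2,n1
  Y(C2) = 0.000+0.5947j S between n1,n2
  Y(R8) = 0.007246+0.000j S between n2,n0
  Y(R9) = 0.0002427+0.000j S between n0,n1
  Y(R10) = 0.006993+0.000j S between n1,n0
  Y(R11) = 0.3788+0.000j S between n1,n2
  V1: constraint V(n0)−V(n1) = 3.02
  I1: injects 0.328 A into n0 (from n2)
Assemble and solve the 3×3 MNA system:
  V(n1)=-3.020+0.000j  V(n2)=-2.920-0.08128j
  i(V1)=-0.09554-0.01732j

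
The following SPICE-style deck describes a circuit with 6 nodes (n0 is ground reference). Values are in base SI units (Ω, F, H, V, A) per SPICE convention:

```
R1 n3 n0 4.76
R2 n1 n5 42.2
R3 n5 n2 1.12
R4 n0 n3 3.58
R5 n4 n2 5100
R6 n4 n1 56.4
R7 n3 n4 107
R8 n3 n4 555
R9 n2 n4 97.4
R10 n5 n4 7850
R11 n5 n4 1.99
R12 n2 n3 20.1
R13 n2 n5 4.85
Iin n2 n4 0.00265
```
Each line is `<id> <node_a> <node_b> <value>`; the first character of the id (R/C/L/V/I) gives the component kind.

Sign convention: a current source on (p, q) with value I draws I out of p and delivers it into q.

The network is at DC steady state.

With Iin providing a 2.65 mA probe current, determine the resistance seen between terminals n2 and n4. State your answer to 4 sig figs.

R_eq = 2.708 Ω

MNA unknowns: 5 node voltages V₁..V_5
R1: Y=0.2101 on G[3,0]
R2: Y=0.02370 on G[1,5]
R3: Y=0.8929 on G[5,2]
R4: Y=0.2793 on G[0,3]
R5: Y=0.0001961 on G[4,2]
R6: Y=0.01773 on G[4,1]
R7: Y=0.009346 on G[3,4]
R8: Y=0.001802 on G[3,4]
R9: Y=0.01027 on G[2,4]
R10: Y=0.0001274 on G[5,4]
R11: Y=0.5025 on G[5,4]
R12: Y=0.04975 on G[2,3]
R13: Y=0.2062 on G[2,5]
Iin: z[2]−=0.00265, z[4]+=0.00265
solve → V1=0.003064, V2=-0.001314, V3=0.000, V4=0.005864, V5=0.0009696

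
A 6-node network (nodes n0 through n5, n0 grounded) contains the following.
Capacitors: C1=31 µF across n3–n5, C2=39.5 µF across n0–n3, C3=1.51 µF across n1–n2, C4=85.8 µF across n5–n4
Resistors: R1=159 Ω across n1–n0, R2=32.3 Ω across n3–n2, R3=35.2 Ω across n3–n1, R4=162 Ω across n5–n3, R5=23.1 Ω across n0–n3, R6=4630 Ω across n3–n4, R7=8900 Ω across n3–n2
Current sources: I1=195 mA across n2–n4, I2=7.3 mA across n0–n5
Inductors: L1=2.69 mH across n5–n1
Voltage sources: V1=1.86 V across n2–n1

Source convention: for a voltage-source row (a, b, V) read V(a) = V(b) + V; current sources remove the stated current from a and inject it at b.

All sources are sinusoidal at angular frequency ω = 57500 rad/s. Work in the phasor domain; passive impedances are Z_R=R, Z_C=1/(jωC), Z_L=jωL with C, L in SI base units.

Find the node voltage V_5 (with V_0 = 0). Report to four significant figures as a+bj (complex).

0.01565-0.1262j V

Apply KCL at each of the 5 non-ground nodes and solve the resulting linear system.
Node n1: branches {R1, C3, R3, L1, V1} → V_1 = -3.817-0.3891j
Node n2: branches {I1, R2, C3, R7, V1} → V_2 = -1.957-0.3891j
Node n3: branches {C1, C2, R2, R3, R4, R5, R6, R7} → V_3 = 0.001340-0.01376j
Node n4: branches {I1, C4, R6} → V_4 = 0.01565-0.1658j
Node n5: branches {C1, C4, R4, I2, L1} → V_5 = 0.01565-0.1262j
Source currents: i(V1)=-0.1342-0.1498j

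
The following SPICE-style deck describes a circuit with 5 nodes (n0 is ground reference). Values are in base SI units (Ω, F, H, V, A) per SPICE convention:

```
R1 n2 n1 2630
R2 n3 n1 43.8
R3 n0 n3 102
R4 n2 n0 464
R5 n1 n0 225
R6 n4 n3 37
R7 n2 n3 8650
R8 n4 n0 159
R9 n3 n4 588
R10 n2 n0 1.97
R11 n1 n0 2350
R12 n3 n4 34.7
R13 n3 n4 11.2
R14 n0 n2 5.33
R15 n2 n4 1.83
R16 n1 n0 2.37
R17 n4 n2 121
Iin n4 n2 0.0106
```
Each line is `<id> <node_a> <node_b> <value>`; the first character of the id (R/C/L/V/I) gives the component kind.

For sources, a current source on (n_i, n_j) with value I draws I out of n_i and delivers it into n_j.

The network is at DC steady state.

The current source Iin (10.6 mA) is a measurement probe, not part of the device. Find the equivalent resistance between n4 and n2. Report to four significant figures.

R_eq = 1.708 Ω

Element admittances at DC:
  Y(R1) = 0.0003802 S between n2,n1
  Y(R2) = 0.02283 S between n3,n1
  Y(R3) = 0.009804 S between n0,n3
  Y(R4) = 0.002155 S between n2,n0
  Y(R5) = 0.004444 S between n1,n0
  Y(R6) = 0.02703 S between n4,n3
  Y(R7) = 0.0001156 S between n2,n3
  Y(R8) = 0.006289 S between n4,n0
  Y(R9) = 0.001701 S between n3,n4
  Y(R10) = 0.5076 S between n2,n0
  Y(R11) = 0.0004255 S between n1,n0
  Y(R12) = 0.02882 S between n3,n4
  Y(R13) = 0.08929 S between n3,n4
  Y(R14) = 0.1876 S between n0,n2
  Y(R15) = 0.5464 S between n2,n4
  Y(R16) = 0.4219 S between n1,n0
  Y(R17) = 0.008264 S between n4,n2
  Iin: injects 0.0106 A into n2 (from n4)
Assemble and solve the 4×4 MNA system:
  V(n1)=-0.0007217  V(n2)=0.0007979  V(n3)=-0.01424  V(n4)=-0.01730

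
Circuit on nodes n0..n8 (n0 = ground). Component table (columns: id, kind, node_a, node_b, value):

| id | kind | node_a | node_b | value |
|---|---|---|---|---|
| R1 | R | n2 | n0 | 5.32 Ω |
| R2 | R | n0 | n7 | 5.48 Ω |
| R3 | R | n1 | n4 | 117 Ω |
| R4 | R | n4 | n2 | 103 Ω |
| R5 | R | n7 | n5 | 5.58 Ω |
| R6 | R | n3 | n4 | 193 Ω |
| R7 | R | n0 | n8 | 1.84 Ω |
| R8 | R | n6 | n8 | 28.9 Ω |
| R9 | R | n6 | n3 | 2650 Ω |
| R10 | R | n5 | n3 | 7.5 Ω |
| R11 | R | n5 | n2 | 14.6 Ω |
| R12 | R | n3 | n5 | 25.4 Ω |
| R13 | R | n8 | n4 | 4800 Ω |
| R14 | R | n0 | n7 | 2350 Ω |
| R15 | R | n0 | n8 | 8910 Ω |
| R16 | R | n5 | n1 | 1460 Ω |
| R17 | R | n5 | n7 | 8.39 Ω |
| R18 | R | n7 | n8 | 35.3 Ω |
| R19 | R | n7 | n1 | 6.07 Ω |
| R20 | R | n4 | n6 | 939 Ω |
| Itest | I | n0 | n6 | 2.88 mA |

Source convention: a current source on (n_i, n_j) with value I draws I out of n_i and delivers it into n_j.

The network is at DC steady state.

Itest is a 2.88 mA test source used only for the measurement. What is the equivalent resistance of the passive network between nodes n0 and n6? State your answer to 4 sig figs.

Element admittances at DC:
  Y(R1) = 0.1880 S between n2,n0
  Y(R2) = 0.1825 S between n0,n7
  Y(R3) = 0.008547 S between n1,n4
  Y(R4) = 0.009709 S between n4,n2
  Y(R5) = 0.1792 S between n7,n5
  Y(R6) = 0.005181 S between n3,n4
  Y(R7) = 0.5435 S between n0,n8
  Y(R8) = 0.03460 S between n6,n8
  Y(R9) = 0.0003774 S between n6,n3
  Y(R10) = 0.1333 S between n5,n3
  Y(R11) = 0.06849 S between n5,n2
  Y(R12) = 0.03937 S between n3,n5
  Y(R13) = 0.0002083 S between n8,n4
  Y(R14) = 0.0004255 S between n0,n7
  Y(R15) = 0.0001122 S between n0,n8
  Y(R16) = 0.0006849 S between n5,n1
  Y(R17) = 0.1192 S between n5,n7
  Y(R18) = 0.02833 S between n7,n8
  Y(R19) = 0.1647 S between n7,n1
  Y(R20) = 0.001065 S between n4,n6
  Itest: injects 0.00288 A into n6 (from n0)
Assemble and solve the 8×8 MNA system:
  V(n1)=0.001034  V(n2)=0.0003947  V(n3)=0.001183  V(n4)=0.004453  V(n5)=0.0009028  V(n6)=0.08472  V(n7)=0.0008566  V(n8)=0.004873

R_eq = 29.42 Ω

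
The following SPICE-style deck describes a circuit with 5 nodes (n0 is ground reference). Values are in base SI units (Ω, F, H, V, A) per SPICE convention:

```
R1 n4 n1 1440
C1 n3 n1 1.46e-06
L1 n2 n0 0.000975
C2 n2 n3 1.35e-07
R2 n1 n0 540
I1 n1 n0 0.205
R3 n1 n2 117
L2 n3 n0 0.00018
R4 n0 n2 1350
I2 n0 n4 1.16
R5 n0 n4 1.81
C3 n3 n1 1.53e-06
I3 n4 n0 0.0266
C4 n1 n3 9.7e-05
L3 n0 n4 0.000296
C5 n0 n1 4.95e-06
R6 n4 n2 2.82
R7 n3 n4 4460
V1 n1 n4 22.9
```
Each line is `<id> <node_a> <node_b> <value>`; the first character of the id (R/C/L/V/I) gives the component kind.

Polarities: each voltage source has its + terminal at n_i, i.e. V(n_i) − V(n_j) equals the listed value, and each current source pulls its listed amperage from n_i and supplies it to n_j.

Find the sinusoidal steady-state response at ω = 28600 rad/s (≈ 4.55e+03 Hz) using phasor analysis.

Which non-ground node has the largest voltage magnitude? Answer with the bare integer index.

3

MNA unknowns: 4 node voltages V₁..V_4 plus 1 source current (V1)
R1: Y=0.0006944+0.000j on G[4,1]
C1: Y=0.000+0.04176j on G[3,1]
L1: Y=0.000-0.03586j on G[2,0]
C2: Y=0.000+0.003861j on G[2,3]
R2: Y=0.001852+0.000j on G[1,0]
I1: z[1]−=0.205, z[0]+=0.205
R3: Y=0.008547+0.000j on G[1,2]
L2: Y=0.000-0.1943j on G[3,0]
R4: Y=0.0007407+0.000j on G[0,2]
I2: z[0]−=1.16, z[4]+=1.16
R5: Y=0.5525+0.000j on G[0,4]
C3: Y=0.000+0.04376j on G[3,1]
I3: z[4]−=0.0266, z[0]+=0.0266
C4: Y=0.000+2.774j on G[1,3]
L3: Y=0.000-0.1181j on G[0,4]
C5: Y=0.000+0.1416j on G[0,1]
R6: Y=0.3546+0.000j on G[4,2]
R7: Y=0.0002242+0.000j on G[3,4]
V1: row V1−V4=22.9, i_V1 at 1,4
solve → V1=23.31+2.923j, V2=0.6311+3.237j, V3=24.98+3.138j, V4=0.4121+2.923j
aux → i_V1=-0.6596+1.454j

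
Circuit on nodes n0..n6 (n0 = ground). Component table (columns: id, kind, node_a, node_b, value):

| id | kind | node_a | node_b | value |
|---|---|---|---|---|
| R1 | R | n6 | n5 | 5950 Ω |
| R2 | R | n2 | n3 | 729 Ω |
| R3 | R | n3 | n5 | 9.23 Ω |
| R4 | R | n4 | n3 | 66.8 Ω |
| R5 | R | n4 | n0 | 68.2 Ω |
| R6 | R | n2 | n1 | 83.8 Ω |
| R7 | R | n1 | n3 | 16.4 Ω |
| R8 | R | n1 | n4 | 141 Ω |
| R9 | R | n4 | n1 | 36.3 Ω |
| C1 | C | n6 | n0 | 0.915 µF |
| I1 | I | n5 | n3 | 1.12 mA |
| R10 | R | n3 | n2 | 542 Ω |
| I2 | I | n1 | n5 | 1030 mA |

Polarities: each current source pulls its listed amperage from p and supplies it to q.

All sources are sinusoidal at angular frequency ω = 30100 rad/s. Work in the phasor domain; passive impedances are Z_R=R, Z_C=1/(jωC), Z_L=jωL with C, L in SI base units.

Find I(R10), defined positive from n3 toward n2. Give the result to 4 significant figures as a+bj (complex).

Element admittances at ω=30100 rad/s:
  Y(R1) = 0.0001681+0.000j S between n6,n5
  Y(R2) = 0.001372+0.000j S between n2,n3
  Y(R3) = 0.1083+0.000j S between n3,n5
  Y(R4) = 0.01497+0.000j S between n4,n3
  Y(R5) = 0.01466+0.000j S between n4,n0
  Y(R6) = 0.01193+0.000j S between n2,n1
  Y(R7) = 0.06098+0.000j S between n1,n3
  Y(R8) = 0.007092+0.000j S between n1,n4
  Y(R9) = 0.02755+0.000j S between n4,n1
  Y(C1) = 0.000+0.02754j S between n6,n0
  I1: injects 0.00112 A into n3 (from n5)
  Y(R10) = 0.001845+0.000j S between n3,n2
  I2: injects 1.03 A into n5 (from n1)
Assemble and solve the 6×6 MNA system:
  V(n1)=-4.474-0.001628j  V(n2)=-1.523-0.001666j  V(n3)=9.422-0.001808j  V(n4)=-0.2165-0.001298j  V(n5)=18.89-0.001983j  V(n6)=0.0006913-0.1153j

0.02019-2.612e-07j A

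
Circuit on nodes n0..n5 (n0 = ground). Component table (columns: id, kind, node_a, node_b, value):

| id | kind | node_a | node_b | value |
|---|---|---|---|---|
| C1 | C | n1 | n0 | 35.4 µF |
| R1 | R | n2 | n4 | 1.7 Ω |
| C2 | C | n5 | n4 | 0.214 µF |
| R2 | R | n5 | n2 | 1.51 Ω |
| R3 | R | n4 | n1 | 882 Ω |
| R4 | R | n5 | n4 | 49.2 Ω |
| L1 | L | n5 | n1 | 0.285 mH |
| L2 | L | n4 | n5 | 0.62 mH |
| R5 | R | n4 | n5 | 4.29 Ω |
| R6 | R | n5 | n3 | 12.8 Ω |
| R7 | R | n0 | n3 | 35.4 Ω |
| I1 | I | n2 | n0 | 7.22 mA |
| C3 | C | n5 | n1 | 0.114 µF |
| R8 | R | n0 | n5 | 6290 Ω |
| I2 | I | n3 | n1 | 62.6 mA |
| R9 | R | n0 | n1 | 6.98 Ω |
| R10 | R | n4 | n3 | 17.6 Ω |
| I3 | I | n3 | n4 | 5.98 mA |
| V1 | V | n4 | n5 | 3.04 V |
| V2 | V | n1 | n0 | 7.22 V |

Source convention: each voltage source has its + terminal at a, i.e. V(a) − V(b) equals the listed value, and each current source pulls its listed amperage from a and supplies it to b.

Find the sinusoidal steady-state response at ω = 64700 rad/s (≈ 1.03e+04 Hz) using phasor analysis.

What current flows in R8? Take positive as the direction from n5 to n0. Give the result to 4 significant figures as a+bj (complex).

0.0007828-0.0006938j A

MNA unknowns: 5 node voltages V₁..V_5 plus 2 source currents (V1, V2)
C1: Y=0.000+2.290j on G[1,0]
R1: Y=0.5882+0.000j on G[2,4]
C2: Y=0.000+0.01385j on G[5,4]
R2: Y=0.6623+0.000j on G[5,2]
R3: Y=0.001134+0.000j on G[4,1]
R4: Y=0.02033+0.000j on G[5,4]
L1: Y=0.000-0.05423j on G[5,1]
L2: Y=0.000-0.02493j on G[4,5]
R5: Y=0.2331+0.000j on G[4,5]
R6: Y=0.07812+0.000j on G[5,3]
R7: Y=0.02825+0.000j on G[0,3]
I1: z[2]−=0.00722, z[0]+=0.00722
C3: Y=0.000+0.007376j on G[5,1]
R8: Y=0.0001590+0.000j on G[0,5]
I2: z[3]−=0.0626, z[1]+=0.0626
R9: Y=0.1433+0.000j on G[0,1]
R10: Y=0.05682+0.000j on G[4,3]
I3: z[3]−=0.00598, z[4]+=0.00598
V1: row V4−V5=3.04, i_V1 at 4,5
V2: row V1−V0=7.22, i_V2 at 1,0
solve → V1=7.220+0.000j, V2=6.348-4.364j, V3=4.710-3.609j, V4=7.964-4.364j, V5=4.924-4.364j
aux → i_V1=-1.901+0.08156j, i_V2=-1.175-16.43j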